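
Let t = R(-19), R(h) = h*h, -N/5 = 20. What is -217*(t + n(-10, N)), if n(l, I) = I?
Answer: -56637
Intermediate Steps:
N = -100 (N = -5*20 = -100)
R(h) = h²
t = 361 (t = (-19)² = 361)
-217*(t + n(-10, N)) = -217*(361 - 100) = -217*261 = -56637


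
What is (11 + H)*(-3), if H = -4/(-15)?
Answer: -169/5 ≈ -33.800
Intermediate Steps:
H = 4/15 (H = -4*(-1/15) = 4/15 ≈ 0.26667)
(11 + H)*(-3) = (11 + 4/15)*(-3) = (169/15)*(-3) = -169/5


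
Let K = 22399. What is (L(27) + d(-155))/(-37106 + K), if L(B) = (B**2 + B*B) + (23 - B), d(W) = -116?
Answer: -1338/14707 ≈ -0.090977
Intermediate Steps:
L(B) = 23 - B + 2*B**2 (L(B) = (B**2 + B**2) + (23 - B) = 2*B**2 + (23 - B) = 23 - B + 2*B**2)
(L(27) + d(-155))/(-37106 + K) = ((23 - 1*27 + 2*27**2) - 116)/(-37106 + 22399) = ((23 - 27 + 2*729) - 116)/(-14707) = ((23 - 27 + 1458) - 116)*(-1/14707) = (1454 - 116)*(-1/14707) = 1338*(-1/14707) = -1338/14707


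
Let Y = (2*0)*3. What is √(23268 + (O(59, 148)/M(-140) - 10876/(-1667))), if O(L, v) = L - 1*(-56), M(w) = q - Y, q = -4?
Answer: √258389705941/3334 ≈ 152.47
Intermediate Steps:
Y = 0 (Y = 0*3 = 0)
M(w) = -4 (M(w) = -4 - 1*0 = -4 + 0 = -4)
O(L, v) = 56 + L (O(L, v) = L + 56 = 56 + L)
√(23268 + (O(59, 148)/M(-140) - 10876/(-1667))) = √(23268 + ((56 + 59)/(-4) - 10876/(-1667))) = √(23268 + (115*(-¼) - 10876*(-1/1667))) = √(23268 + (-115/4 + 10876/1667)) = √(23268 - 148201/6668) = √(155002823/6668) = √258389705941/3334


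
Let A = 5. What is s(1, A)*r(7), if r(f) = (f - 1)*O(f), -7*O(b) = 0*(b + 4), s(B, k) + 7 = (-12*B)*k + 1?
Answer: 0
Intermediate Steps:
s(B, k) = -6 - 12*B*k (s(B, k) = -7 + ((-12*B)*k + 1) = -7 + (-12*B*k + 1) = -7 + (1 - 12*B*k) = -6 - 12*B*k)
O(b) = 0 (O(b) = -0*(b + 4) = -0*(4 + b) = -⅐*0 = 0)
r(f) = 0 (r(f) = (f - 1)*0 = (-1 + f)*0 = 0)
s(1, A)*r(7) = (-6 - 12*1*5)*0 = (-6 - 60)*0 = -66*0 = 0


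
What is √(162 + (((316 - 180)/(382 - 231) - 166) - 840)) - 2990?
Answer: -2990 + 206*I*√453/151 ≈ -2990.0 + 29.036*I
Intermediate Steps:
√(162 + (((316 - 180)/(382 - 231) - 166) - 840)) - 2990 = √(162 + ((136/151 - 166) - 840)) - 2990 = √(162 + (-24930/151 - 840)) - 2990 = √(162 - 151770/151) - 2990 = √(-127308/151) - 2990 = 206*I*√453/151 - 2990 = -2990 + 206*I*√453/151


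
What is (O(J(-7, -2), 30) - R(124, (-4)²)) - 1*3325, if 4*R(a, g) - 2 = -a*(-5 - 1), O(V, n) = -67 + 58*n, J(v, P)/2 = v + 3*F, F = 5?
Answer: -3677/2 ≈ -1838.5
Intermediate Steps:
J(v, P) = 30 + 2*v (J(v, P) = 2*(v + 3*5) = 2*(v + 15) = 2*(15 + v) = 30 + 2*v)
R(a, g) = ½ + 3*a/2 (R(a, g) = ½ + (-a*(-5 - 1))/4 = ½ + (-a*(-6))/4 = ½ + (-(-6)*a)/4 = ½ + (6*a)/4 = ½ + 3*a/2)
(O(J(-7, -2), 30) - R(124, (-4)²)) - 1*3325 = ((-67 + 58*30) - (½ + (3/2)*124)) - 1*3325 = ((-67 + 1740) - (½ + 186)) - 3325 = (1673 - 1*373/2) - 3325 = (1673 - 373/2) - 3325 = 2973/2 - 3325 = -3677/2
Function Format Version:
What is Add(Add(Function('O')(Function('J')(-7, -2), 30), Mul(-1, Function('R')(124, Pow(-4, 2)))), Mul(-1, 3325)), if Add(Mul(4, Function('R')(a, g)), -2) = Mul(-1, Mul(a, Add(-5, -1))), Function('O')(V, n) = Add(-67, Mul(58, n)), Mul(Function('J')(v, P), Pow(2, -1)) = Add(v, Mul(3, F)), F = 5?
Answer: Rational(-3677, 2) ≈ -1838.5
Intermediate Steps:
Function('J')(v, P) = Add(30, Mul(2, v)) (Function('J')(v, P) = Mul(2, Add(v, Mul(3, 5))) = Mul(2, Add(v, 15)) = Mul(2, Add(15, v)) = Add(30, Mul(2, v)))
Function('R')(a, g) = Add(Rational(1, 2), Mul(Rational(3, 2), a)) (Function('R')(a, g) = Add(Rational(1, 2), Mul(Rational(1, 4), Mul(-1, Mul(a, Add(-5, -1))))) = Add(Rational(1, 2), Mul(Rational(1, 4), Mul(-1, Mul(a, -6)))) = Add(Rational(1, 2), Mul(Rational(1, 4), Mul(-1, Mul(-6, a)))) = Add(Rational(1, 2), Mul(Rational(1, 4), Mul(6, a))) = Add(Rational(1, 2), Mul(Rational(3, 2), a)))
Add(Add(Function('O')(Function('J')(-7, -2), 30), Mul(-1, Function('R')(124, Pow(-4, 2)))), Mul(-1, 3325)) = Add(Add(Add(-67, Mul(58, 30)), Mul(-1, Add(Rational(1, 2), Mul(Rational(3, 2), 124)))), Mul(-1, 3325)) = Add(Add(Add(-67, 1740), Mul(-1, Add(Rational(1, 2), 186))), -3325) = Add(Add(1673, Mul(-1, Rational(373, 2))), -3325) = Add(Add(1673, Rational(-373, 2)), -3325) = Add(Rational(2973, 2), -3325) = Rational(-3677, 2)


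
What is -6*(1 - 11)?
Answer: 60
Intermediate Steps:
-6*(1 - 11) = -6*(-10) = 60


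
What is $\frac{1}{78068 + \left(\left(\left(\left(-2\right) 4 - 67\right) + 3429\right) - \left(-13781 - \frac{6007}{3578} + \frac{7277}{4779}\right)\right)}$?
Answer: $\frac{17099262}{1627903710533} \approx 1.0504 \cdot 10^{-5}$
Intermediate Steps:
$\frac{1}{78068 + \left(\left(\left(\left(-2\right) 4 - 67\right) + 3429\right) - \left(-13781 - \frac{6007}{3578} + \frac{7277}{4779}\right)\right)} = \frac{1}{78068 + \left(\left(\left(-8 - 67\right) + 3429\right) - \left(-13781 - \frac{6007}{3578} + \frac{7277}{4779}\right)\right)} = \frac{1}{78068 + \left(\left(-75 + 3429\right) + \left(13781 - \left(- \frac{6007}{3578} + \frac{7277}{4779}\right)\right)\right)} = \frac{1}{78068 + \left(3354 + \left(13781 - - \frac{2670347}{17099262}\right)\right)} = \frac{1}{78068 + \left(3354 + \left(13781 + \frac{2670347}{17099262}\right)\right)} = \frac{1}{78068 + \left(3354 + \frac{235647599969}{17099262}\right)} = \frac{1}{78068 + \frac{292998524717}{17099262}} = \frac{1}{\frac{1627903710533}{17099262}} = \frac{17099262}{1627903710533}$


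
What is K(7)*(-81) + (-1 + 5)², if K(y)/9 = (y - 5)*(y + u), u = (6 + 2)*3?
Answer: -45182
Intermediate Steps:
u = 24 (u = 8*3 = 24)
K(y) = 9*(-5 + y)*(24 + y) (K(y) = 9*((y - 5)*(y + 24)) = 9*((-5 + y)*(24 + y)) = 9*(-5 + y)*(24 + y))
K(7)*(-81) + (-1 + 5)² = (-1080 + 9*7² + 171*7)*(-81) + (-1 + 5)² = (-1080 + 9*49 + 1197)*(-81) + 4² = (-1080 + 441 + 1197)*(-81) + 16 = 558*(-81) + 16 = -45198 + 16 = -45182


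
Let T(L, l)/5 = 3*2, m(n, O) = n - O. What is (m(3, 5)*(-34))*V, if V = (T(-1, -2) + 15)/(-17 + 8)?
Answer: -340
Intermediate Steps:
T(L, l) = 30 (T(L, l) = 5*(3*2) = 5*6 = 30)
V = -5 (V = (30 + 15)/(-17 + 8) = 45/(-9) = 45*(-⅑) = -5)
(m(3, 5)*(-34))*V = ((3 - 1*5)*(-34))*(-5) = ((3 - 5)*(-34))*(-5) = -2*(-34)*(-5) = 68*(-5) = -340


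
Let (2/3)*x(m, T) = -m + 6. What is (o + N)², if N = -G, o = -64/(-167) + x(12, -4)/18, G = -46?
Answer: 234855625/111556 ≈ 2105.3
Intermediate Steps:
x(m, T) = 9 - 3*m/2 (x(m, T) = 3*(-m + 6)/2 = 3*(6 - m)/2 = 9 - 3*m/2)
o = -39/334 (o = -64/(-167) + (9 - 3/2*12)/18 = -64*(-1/167) + (9 - 18)*(1/18) = 64/167 - 9*1/18 = 64/167 - ½ = -39/334 ≈ -0.11677)
N = 46 (N = -1*(-46) = 46)
(o + N)² = (-39/334 + 46)² = (15325/334)² = 234855625/111556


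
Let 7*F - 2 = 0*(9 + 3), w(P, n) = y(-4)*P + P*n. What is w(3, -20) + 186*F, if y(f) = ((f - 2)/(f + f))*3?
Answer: -3/28 ≈ -0.10714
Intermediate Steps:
y(f) = 3*(-2 + f)/(2*f) (y(f) = ((-2 + f)/((2*f)))*3 = ((-2 + f)*(1/(2*f)))*3 = ((-2 + f)/(2*f))*3 = 3*(-2 + f)/(2*f))
w(P, n) = 9*P/4 + P*n (w(P, n) = (3/2 - 3/(-4))*P + P*n = (3/2 - 3*(-1/4))*P + P*n = (3/2 + 3/4)*P + P*n = 9*P/4 + P*n)
F = 2/7 (F = 2/7 + (0*(9 + 3))/7 = 2/7 + (0*12)/7 = 2/7 + (1/7)*0 = 2/7 + 0 = 2/7 ≈ 0.28571)
w(3, -20) + 186*F = (1/4)*3*(9 + 4*(-20)) + 186*(2/7) = (1/4)*3*(9 - 80) + 372/7 = (1/4)*3*(-71) + 372/7 = -213/4 + 372/7 = -3/28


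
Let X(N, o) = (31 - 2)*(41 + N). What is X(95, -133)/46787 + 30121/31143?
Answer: 218871317/208155363 ≈ 1.0515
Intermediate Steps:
X(N, o) = 1189 + 29*N (X(N, o) = 29*(41 + N) = 1189 + 29*N)
X(95, -133)/46787 + 30121/31143 = (1189 + 29*95)/46787 + 30121/31143 = (1189 + 2755)*(1/46787) + 30121*(1/31143) = 3944*(1/46787) + 4303/4449 = 3944/46787 + 4303/4449 = 218871317/208155363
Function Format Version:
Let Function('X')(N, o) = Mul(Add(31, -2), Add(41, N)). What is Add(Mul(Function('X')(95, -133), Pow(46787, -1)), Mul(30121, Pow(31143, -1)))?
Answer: Rational(218871317, 208155363) ≈ 1.0515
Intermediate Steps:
Function('X')(N, o) = Add(1189, Mul(29, N)) (Function('X')(N, o) = Mul(29, Add(41, N)) = Add(1189, Mul(29, N)))
Add(Mul(Function('X')(95, -133), Pow(46787, -1)), Mul(30121, Pow(31143, -1))) = Add(Mul(Add(1189, Mul(29, 95)), Pow(46787, -1)), Mul(30121, Pow(31143, -1))) = Add(Mul(Add(1189, 2755), Rational(1, 46787)), Mul(30121, Rational(1, 31143))) = Add(Mul(3944, Rational(1, 46787)), Rational(4303, 4449)) = Add(Rational(3944, 46787), Rational(4303, 4449)) = Rational(218871317, 208155363)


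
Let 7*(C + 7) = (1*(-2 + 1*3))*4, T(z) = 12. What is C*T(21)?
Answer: -540/7 ≈ -77.143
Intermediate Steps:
C = -45/7 (C = -7 + ((1*(-2 + 1*3))*4)/7 = -7 + ((1*(-2 + 3))*4)/7 = -7 + ((1*1)*4)/7 = -7 + (1*4)/7 = -7 + (⅐)*4 = -7 + 4/7 = -45/7 ≈ -6.4286)
C*T(21) = -45/7*12 = -540/7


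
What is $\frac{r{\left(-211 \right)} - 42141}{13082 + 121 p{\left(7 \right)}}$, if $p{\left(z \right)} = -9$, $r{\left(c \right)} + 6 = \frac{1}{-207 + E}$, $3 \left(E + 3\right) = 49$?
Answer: $- \frac{24487410}{6967933} \approx -3.5143$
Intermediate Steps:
$E = \frac{40}{3}$ ($E = -3 + \frac{1}{3} \cdot 49 = -3 + \frac{49}{3} = \frac{40}{3} \approx 13.333$)
$r{\left(c \right)} = - \frac{3489}{581}$ ($r{\left(c \right)} = -6 + \frac{1}{-207 + \frac{40}{3}} = -6 + \frac{1}{- \frac{581}{3}} = -6 - \frac{3}{581} = - \frac{3489}{581}$)
$\frac{r{\left(-211 \right)} - 42141}{13082 + 121 p{\left(7 \right)}} = \frac{- \frac{3489}{581} - 42141}{13082 + 121 \left(-9\right)} = - \frac{24487410}{581 \left(13082 - 1089\right)} = - \frac{24487410}{581 \cdot 11993} = \left(- \frac{24487410}{581}\right) \frac{1}{11993} = - \frac{24487410}{6967933}$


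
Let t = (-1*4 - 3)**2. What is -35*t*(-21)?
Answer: 36015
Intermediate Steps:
t = 49 (t = (-4 - 3)**2 = (-7)**2 = 49)
-35*t*(-21) = -35*49*(-21) = -1715*(-21) = 36015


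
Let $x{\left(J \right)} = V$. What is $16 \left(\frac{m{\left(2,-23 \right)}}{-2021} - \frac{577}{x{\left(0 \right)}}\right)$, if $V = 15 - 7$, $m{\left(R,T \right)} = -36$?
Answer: $- \frac{2331658}{2021} \approx -1153.7$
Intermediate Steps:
$V = 8$
$x{\left(J \right)} = 8$
$16 \left(\frac{m{\left(2,-23 \right)}}{-2021} - \frac{577}{x{\left(0 \right)}}\right) = 16 \left(- \frac{36}{-2021} - \frac{577}{8}\right) = 16 \left(\left(-36\right) \left(- \frac{1}{2021}\right) - \frac{577}{8}\right) = 16 \left(\frac{36}{2021} - \frac{577}{8}\right) = 16 \left(- \frac{1165829}{16168}\right) = - \frac{2331658}{2021}$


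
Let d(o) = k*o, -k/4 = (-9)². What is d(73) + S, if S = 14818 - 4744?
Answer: -13578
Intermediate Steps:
k = -324 (k = -4*(-9)² = -4*81 = -324)
d(o) = -324*o
S = 10074
d(73) + S = -324*73 + 10074 = -23652 + 10074 = -13578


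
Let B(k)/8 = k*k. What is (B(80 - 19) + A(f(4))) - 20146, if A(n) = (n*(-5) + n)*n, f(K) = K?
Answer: 9558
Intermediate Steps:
B(k) = 8*k² (B(k) = 8*(k*k) = 8*k²)
A(n) = -4*n² (A(n) = (-5*n + n)*n = (-4*n)*n = -4*n²)
(B(80 - 19) + A(f(4))) - 20146 = (8*(80 - 19)² - 4*4²) - 20146 = (8*61² - 4*16) - 20146 = (8*3721 - 64) - 20146 = (29768 - 64) - 20146 = 29704 - 20146 = 9558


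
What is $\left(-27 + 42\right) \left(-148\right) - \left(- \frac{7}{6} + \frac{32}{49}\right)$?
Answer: $- \frac{652529}{294} \approx -2219.5$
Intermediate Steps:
$\left(-27 + 42\right) \left(-148\right) - \left(- \frac{7}{6} + \frac{32}{49}\right) = 15 \left(-148\right) - - \frac{151}{294} = -2220 + \left(\frac{7}{6} - \frac{32}{49}\right) = -2220 + \frac{151}{294} = - \frac{652529}{294}$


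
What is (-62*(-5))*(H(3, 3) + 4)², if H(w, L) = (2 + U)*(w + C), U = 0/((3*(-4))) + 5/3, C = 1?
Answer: 972160/9 ≈ 1.0802e+5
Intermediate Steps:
U = 5/3 (U = 0/(-12) + 5*(⅓) = 0*(-1/12) + 5/3 = 0 + 5/3 = 5/3 ≈ 1.6667)
H(w, L) = 11/3 + 11*w/3 (H(w, L) = (2 + 5/3)*(w + 1) = 11*(1 + w)/3 = 11/3 + 11*w/3)
(-62*(-5))*(H(3, 3) + 4)² = (-62*(-5))*((11/3 + (11/3)*3) + 4)² = 310*((11/3 + 11) + 4)² = 310*(44/3 + 4)² = 310*(56/3)² = 310*(3136/9) = 972160/9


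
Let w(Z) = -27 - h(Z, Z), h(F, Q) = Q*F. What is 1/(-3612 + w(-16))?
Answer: -1/3895 ≈ -0.00025674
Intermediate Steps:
h(F, Q) = F*Q
w(Z) = -27 - Z² (w(Z) = -27 - Z*Z = -27 - Z²)
1/(-3612 + w(-16)) = 1/(-3612 + (-27 - 1*(-16)²)) = 1/(-3612 + (-27 - 1*256)) = 1/(-3612 + (-27 - 256)) = 1/(-3612 - 283) = 1/(-3895) = -1/3895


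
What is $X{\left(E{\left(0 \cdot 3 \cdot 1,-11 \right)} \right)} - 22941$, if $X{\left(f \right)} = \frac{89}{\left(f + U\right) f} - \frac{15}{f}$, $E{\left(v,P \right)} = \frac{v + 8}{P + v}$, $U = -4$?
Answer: $- \frac{9524107}{416} \approx -22895.0$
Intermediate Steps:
$E{\left(v,P \right)} = \frac{8 + v}{P + v}$
$X{\left(f \right)} = - \frac{15}{f} + \frac{89}{f \left(-4 + f\right)}$ ($X{\left(f \right)} = \frac{89}{\left(f - 4\right) f} - \frac{15}{f} = \frac{89}{\left(-4 + f\right) f} - \frac{15}{f} = \frac{89}{f \left(-4 + f\right)} - \frac{15}{f} = - \frac{15}{f} + \frac{89}{f \left(-4 + f\right)}$)
$X{\left(E{\left(0 \cdot 3 \cdot 1,-11 \right)} \right)} - 22941 = \frac{149 - 15 \frac{8 + 0 \cdot 3 \cdot 1}{-11 + 0 \cdot 3 \cdot 1}}{\frac{8 + 0 \cdot 3 \cdot 1}{-11 + 0 \cdot 3 \cdot 1} \left(-4 + \frac{8 + 0 \cdot 3 \cdot 1}{-11 + 0 \cdot 3 \cdot 1}\right)} - 22941 = \frac{149 - 15 \frac{8 + 0 \cdot 1}{-11 + 0 \cdot 1}}{\frac{8 + 0 \cdot 1}{-11 + 0 \cdot 1} \left(-4 + \frac{8 + 0 \cdot 1}{-11 + 0 \cdot 1}\right)} - 22941 = \frac{149 - 15 \frac{8 + 0}{-11 + 0}}{\frac{8 + 0}{-11 + 0} \left(-4 + \frac{8 + 0}{-11 + 0}\right)} - 22941 = \frac{149 - 15 \frac{1}{-11} \cdot 8}{\frac{1}{-11} \cdot 8 \left(-4 + \frac{1}{-11} \cdot 8\right)} - 22941 = \frac{149 - 15 \left(\left(- \frac{1}{11}\right) 8\right)}{\left(- \frac{1}{11}\right) 8 \left(-4 - \frac{8}{11}\right)} - 22941 = \frac{149 - - \frac{120}{11}}{\left(- \frac{8}{11}\right) \left(-4 - \frac{8}{11}\right)} - 22941 = - \frac{11 \left(149 + \frac{120}{11}\right)}{8 \left(- \frac{52}{11}\right)} - 22941 = \left(- \frac{11}{8}\right) \left(- \frac{11}{52}\right) \frac{1759}{11} - 22941 = \frac{19349}{416} - 22941 = - \frac{9524107}{416}$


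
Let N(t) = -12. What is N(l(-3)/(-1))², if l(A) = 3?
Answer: 144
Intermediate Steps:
N(l(-3)/(-1))² = (-12)² = 144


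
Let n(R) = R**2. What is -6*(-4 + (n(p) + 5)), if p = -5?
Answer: -156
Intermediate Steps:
-6*(-4 + (n(p) + 5)) = -6*(-4 + ((-5)**2 + 5)) = -6*(-4 + (25 + 5)) = -6*(-4 + 30) = -6*26 = -156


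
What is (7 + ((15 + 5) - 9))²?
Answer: 324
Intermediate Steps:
(7 + ((15 + 5) - 9))² = (7 + (20 - 9))² = (7 + 11)² = 18² = 324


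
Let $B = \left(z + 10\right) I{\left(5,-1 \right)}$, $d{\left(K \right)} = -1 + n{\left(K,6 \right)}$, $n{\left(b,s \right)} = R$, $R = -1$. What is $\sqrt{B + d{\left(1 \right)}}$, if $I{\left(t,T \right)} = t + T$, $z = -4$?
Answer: $\sqrt{22} \approx 4.6904$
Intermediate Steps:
$I{\left(t,T \right)} = T + t$
$n{\left(b,s \right)} = -1$
$d{\left(K \right)} = -2$ ($d{\left(K \right)} = -1 - 1 = -2$)
$B = 24$ ($B = \left(-4 + 10\right) \left(-1 + 5\right) = 6 \cdot 4 = 24$)
$\sqrt{B + d{\left(1 \right)}} = \sqrt{24 - 2} = \sqrt{22}$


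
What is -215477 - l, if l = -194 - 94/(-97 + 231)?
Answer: -14423914/67 ≈ -2.1528e+5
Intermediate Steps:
l = -13045/67 (l = -194 - 94/134 = -194 - 94*1/134 = -194 - 47/67 = -13045/67 ≈ -194.70)
-215477 - l = -215477 - 1*(-13045/67) = -215477 + 13045/67 = -14423914/67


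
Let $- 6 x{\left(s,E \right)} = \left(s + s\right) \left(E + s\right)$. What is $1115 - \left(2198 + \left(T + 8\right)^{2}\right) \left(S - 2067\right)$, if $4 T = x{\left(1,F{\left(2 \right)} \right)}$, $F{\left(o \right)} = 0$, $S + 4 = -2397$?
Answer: $\frac{363664969}{36} \approx 1.0102 \cdot 10^{7}$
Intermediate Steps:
$S = -2401$ ($S = -4 - 2397 = -2401$)
$x{\left(s,E \right)} = - \frac{s \left(E + s\right)}{3}$ ($x{\left(s,E \right)} = - \frac{\left(s + s\right) \left(E + s\right)}{6} = - \frac{2 s \left(E + s\right)}{6} = - \frac{s \left(E + s\right)}{3}$)
$T = - \frac{1}{12}$ ($T = \frac{\left(- \frac{1}{3}\right) 1 \left(0 + 1\right)}{4} = \frac{\left(- \frac{1}{3}\right) 1 \cdot 1}{4} = \frac{1}{4} \left(- \frac{1}{3}\right) = - \frac{1}{12} \approx -0.083333$)
$1115 - \left(2198 + \left(T + 8\right)^{2}\right) \left(S - 2067\right) = 1115 - \left(2198 + \left(- \frac{1}{12} + 8\right)^{2}\right) \left(-2401 - 2067\right) = 1115 - \left(2198 + \left(\frac{95}{12}\right)^{2}\right) \left(-4468\right) = 1115 - \left(2198 + \frac{9025}{144}\right) \left(-4468\right) = 1115 - \frac{325537}{144} \left(-4468\right) = 1115 - - \frac{363624829}{36} = 1115 + \frac{363624829}{36} = \frac{363664969}{36}$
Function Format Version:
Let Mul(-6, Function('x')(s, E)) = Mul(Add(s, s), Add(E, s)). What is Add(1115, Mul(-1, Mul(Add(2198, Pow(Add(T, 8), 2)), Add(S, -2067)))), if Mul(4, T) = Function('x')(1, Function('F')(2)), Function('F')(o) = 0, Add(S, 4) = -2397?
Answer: Rational(363664969, 36) ≈ 1.0102e+7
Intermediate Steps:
S = -2401 (S = Add(-4, -2397) = -2401)
Function('x')(s, E) = Mul(Rational(-1, 3), s, Add(E, s)) (Function('x')(s, E) = Mul(Rational(-1, 6), Mul(Add(s, s), Add(E, s))) = Mul(Rational(-1, 6), Mul(Mul(2, s), Add(E, s))) = Mul(Rational(-1, 6), Mul(2, s, Add(E, s))) = Mul(Rational(-1, 3), s, Add(E, s)))
T = Rational(-1, 12) (T = Mul(Rational(1, 4), Mul(Rational(-1, 3), 1, Add(0, 1))) = Mul(Rational(1, 4), Mul(Rational(-1, 3), 1, 1)) = Mul(Rational(1, 4), Rational(-1, 3)) = Rational(-1, 12) ≈ -0.083333)
Add(1115, Mul(-1, Mul(Add(2198, Pow(Add(T, 8), 2)), Add(S, -2067)))) = Add(1115, Mul(-1, Mul(Add(2198, Pow(Add(Rational(-1, 12), 8), 2)), Add(-2401, -2067)))) = Add(1115, Mul(-1, Mul(Add(2198, Pow(Rational(95, 12), 2)), -4468))) = Add(1115, Mul(-1, Mul(Add(2198, Rational(9025, 144)), -4468))) = Add(1115, Mul(-1, Mul(Rational(325537, 144), -4468))) = Add(1115, Mul(-1, Rational(-363624829, 36))) = Add(1115, Rational(363624829, 36)) = Rational(363664969, 36)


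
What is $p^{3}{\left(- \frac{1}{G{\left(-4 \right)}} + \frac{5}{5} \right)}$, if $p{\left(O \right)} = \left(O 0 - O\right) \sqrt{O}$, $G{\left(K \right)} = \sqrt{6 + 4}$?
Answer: $- \frac{\sqrt{10} \left(10 - \sqrt{10}\right)^{\frac{9}{2}}}{100000} \approx -0.18076$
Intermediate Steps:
$G{\left(K \right)} = \sqrt{10}$
$p{\left(O \right)} = - O^{\frac{3}{2}}$ ($p{\left(O \right)} = \left(0 - O\right) \sqrt{O} = - O \sqrt{O} = - O^{\frac{3}{2}}$)
$p^{3}{\left(- \frac{1}{G{\left(-4 \right)}} + \frac{5}{5} \right)} = \left(- \left(- \frac{1}{\sqrt{10}} + \frac{5}{5}\right)^{\frac{3}{2}}\right)^{3} = \left(- \left(- \frac{\sqrt{10}}{10} + 5 \cdot \frac{1}{5}\right)^{\frac{3}{2}}\right)^{3} = \left(- \left(- \frac{\sqrt{10}}{10} + 1\right)^{\frac{3}{2}}\right)^{3} = \left(- \left(1 - \frac{\sqrt{10}}{10}\right)^{\frac{3}{2}}\right)^{3} = - \left(1 - \frac{\sqrt{10}}{10}\right)^{\frac{9}{2}}$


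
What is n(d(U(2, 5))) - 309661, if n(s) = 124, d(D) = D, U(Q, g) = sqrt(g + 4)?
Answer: -309537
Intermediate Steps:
U(Q, g) = sqrt(4 + g)
n(d(U(2, 5))) - 309661 = 124 - 309661 = -309537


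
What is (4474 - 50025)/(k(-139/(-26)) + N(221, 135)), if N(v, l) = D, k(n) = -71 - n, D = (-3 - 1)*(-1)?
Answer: 107666/171 ≈ 629.63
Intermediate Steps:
D = 4 (D = -4*(-1) = 4)
N(v, l) = 4
(4474 - 50025)/(k(-139/(-26)) + N(221, 135)) = (4474 - 50025)/((-71 - (-139)/(-26)) + 4) = -45551/((-71 - (-139)*(-1)/26) + 4) = -45551/((-71 - 1*139/26) + 4) = -45551/((-71 - 139/26) + 4) = -45551/(-1985/26 + 4) = -45551/(-1881/26) = -45551*(-26/1881) = 107666/171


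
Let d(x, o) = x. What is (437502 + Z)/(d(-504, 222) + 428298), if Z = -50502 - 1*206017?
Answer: 180983/427794 ≈ 0.42306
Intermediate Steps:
Z = -256519 (Z = -50502 - 206017 = -256519)
(437502 + Z)/(d(-504, 222) + 428298) = (437502 - 256519)/(-504 + 428298) = 180983/427794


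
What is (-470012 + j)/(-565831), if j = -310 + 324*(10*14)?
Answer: 424962/565831 ≈ 0.75104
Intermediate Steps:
j = 45050 (j = -310 + 324*140 = -310 + 45360 = 45050)
(-470012 + j)/(-565831) = (-470012 + 45050)/(-565831) = -424962*(-1/565831) = 424962/565831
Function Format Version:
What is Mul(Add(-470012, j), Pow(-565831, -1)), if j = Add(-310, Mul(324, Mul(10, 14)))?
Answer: Rational(424962, 565831) ≈ 0.75104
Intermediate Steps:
j = 45050 (j = Add(-310, Mul(324, 140)) = Add(-310, 45360) = 45050)
Mul(Add(-470012, j), Pow(-565831, -1)) = Mul(Add(-470012, 45050), Pow(-565831, -1)) = Mul(-424962, Rational(-1, 565831)) = Rational(424962, 565831)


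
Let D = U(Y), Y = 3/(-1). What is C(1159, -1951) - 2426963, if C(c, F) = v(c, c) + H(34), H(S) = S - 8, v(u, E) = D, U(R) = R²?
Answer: -2426928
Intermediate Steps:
Y = -3 (Y = 3*(-1) = -3)
D = 9 (D = (-3)² = 9)
v(u, E) = 9
H(S) = -8 + S
C(c, F) = 35 (C(c, F) = 9 + (-8 + 34) = 9 + 26 = 35)
C(1159, -1951) - 2426963 = 35 - 2426963 = -2426928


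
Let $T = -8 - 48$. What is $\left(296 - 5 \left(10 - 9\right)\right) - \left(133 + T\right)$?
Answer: $214$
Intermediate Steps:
$T = -56$
$\left(296 - 5 \left(10 - 9\right)\right) - \left(133 + T\right) = \left(296 - 5 \left(10 - 9\right)\right) - 77 = \left(296 - 5\right) + \left(-133 + 56\right) = \left(296 - 5\right) - 77 = 291 - 77 = 214$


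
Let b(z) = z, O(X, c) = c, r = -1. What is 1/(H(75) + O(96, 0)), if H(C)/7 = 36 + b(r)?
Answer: 1/245 ≈ 0.0040816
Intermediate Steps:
H(C) = 245 (H(C) = 7*(36 - 1) = 7*35 = 245)
1/(H(75) + O(96, 0)) = 1/(245 + 0) = 1/245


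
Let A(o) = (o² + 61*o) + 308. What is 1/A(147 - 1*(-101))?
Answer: 1/76940 ≈ 1.2997e-5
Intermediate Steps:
A(o) = 308 + o² + 61*o
1/A(147 - 1*(-101)) = 1/(308 + (147 - 1*(-101))² + 61*(147 - 1*(-101))) = 1/(308 + (147 + 101)² + 61*(147 + 101)) = 1/(308 + 248² + 61*248) = 1/(308 + 61504 + 15128) = 1/76940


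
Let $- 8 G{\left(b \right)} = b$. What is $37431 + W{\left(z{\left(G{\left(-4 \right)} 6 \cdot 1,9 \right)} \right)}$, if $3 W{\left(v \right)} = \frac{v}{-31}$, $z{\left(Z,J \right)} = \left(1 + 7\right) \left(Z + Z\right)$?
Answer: $\frac{1160345}{31} \approx 37431.0$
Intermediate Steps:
$G{\left(b \right)} = - \frac{b}{8}$
$z{\left(Z,J \right)} = 16 Z$ ($z{\left(Z,J \right)} = 8 \cdot 2 Z = 16 Z$)
$W{\left(v \right)} = - \frac{v}{93}$ ($W{\left(v \right)} = \frac{v \frac{1}{-31}}{3} = \frac{v \left(- \frac{1}{31}\right)}{3} = \frac{\left(- \frac{1}{31}\right) v}{3} = - \frac{v}{93}$)
$37431 + W{\left(z{\left(G{\left(-4 \right)} 6 \cdot 1,9 \right)} \right)} = 37431 - \frac{16 \left(- \frac{1}{8}\right) \left(-4\right) 6 \cdot 1}{93} = 37431 - \frac{16 \cdot \frac{1}{2} \cdot 6 \cdot 1}{93} = 37431 - \frac{16 \cdot 3 \cdot 1}{93} = 37431 - \frac{16 \cdot 3}{93} = 37431 - \frac{16}{31} = \frac{1160345}{31}$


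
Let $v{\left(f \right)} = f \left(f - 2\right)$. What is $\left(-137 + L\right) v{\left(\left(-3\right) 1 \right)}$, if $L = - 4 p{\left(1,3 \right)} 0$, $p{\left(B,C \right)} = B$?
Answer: $-2055$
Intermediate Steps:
$v{\left(f \right)} = f \left(-2 + f\right)$
$L = 0$ ($L = \left(-4\right) 1 \cdot 0 = \left(-4\right) 0 = 0$)
$\left(-137 + L\right) v{\left(\left(-3\right) 1 \right)} = \left(-137 + 0\right) \left(-3\right) 1 \left(-2 - 3\right) = - 137 \left(- 3 \left(-2 - 3\right)\right) = - 137 \left(\left(-3\right) \left(-5\right)\right) = \left(-137\right) 15 = -2055$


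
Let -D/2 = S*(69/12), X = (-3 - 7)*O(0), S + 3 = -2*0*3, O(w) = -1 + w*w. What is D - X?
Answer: 49/2 ≈ 24.500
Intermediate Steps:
O(w) = -1 + w²
S = -3 (S = -3 - 2*0*3 = -3 + 0*3 = -3 + 0 = -3)
X = 10 (X = (-3 - 7)*(-1 + 0²) = -10*(-1 + 0) = -10*(-1) = 10)
D = 69/2 (D = -(-6)*69/12 = -(-6)*69*(1/12) = -(-6)*23/4 = -2*(-69/4) = 69/2 ≈ 34.500)
D - X = 69/2 - 1*10 = 69/2 - 10 = 49/2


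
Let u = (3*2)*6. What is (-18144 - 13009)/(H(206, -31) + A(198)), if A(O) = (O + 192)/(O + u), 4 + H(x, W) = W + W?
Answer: 93459/193 ≈ 484.24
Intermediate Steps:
u = 36 (u = 6*6 = 36)
H(x, W) = -4 + 2*W (H(x, W) = -4 + (W + W) = -4 + 2*W)
A(O) = (192 + O)/(36 + O) (A(O) = (O + 192)/(O + 36) = (192 + O)/(36 + O))
(-18144 - 13009)/(H(206, -31) + A(198)) = (-18144 - 13009)/((-4 + 2*(-31)) + (192 + 198)/(36 + 198)) = -31153/((-4 - 62) + 390/234) = -31153/(-66 + (1/234)*390) = -31153/(-66 + 5/3) = -31153/(-193/3) = -31153*(-3/193) = 93459/193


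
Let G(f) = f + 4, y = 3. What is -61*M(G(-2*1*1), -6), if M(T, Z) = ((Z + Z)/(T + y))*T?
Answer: 1464/5 ≈ 292.80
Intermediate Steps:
G(f) = 4 + f
M(T, Z) = 2*T*Z/(3 + T) (M(T, Z) = ((Z + Z)/(T + 3))*T = ((2*Z)/(3 + T))*T = (2*Z/(3 + T))*T = 2*T*Z/(3 + T))
-61*M(G(-2*1*1), -6) = -122*(4 - 2*1*1)*(-6)/(3 + (4 - 2*1*1)) = -122*(4 - 2*1)*(-6)/(3 + (4 - 2*1)) = -122*(4 - 2)*(-6)/(3 + (4 - 2)) = -122*2*(-6)/(3 + 2) = -122*2*(-6)/5 = -61*(-24/5) = 1464/5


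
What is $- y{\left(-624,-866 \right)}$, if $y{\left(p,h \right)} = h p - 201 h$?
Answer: $-714450$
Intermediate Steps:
$y{\left(p,h \right)} = - 201 h + h p$
$- y{\left(-624,-866 \right)} = - \left(-866\right) \left(-201 - 624\right) = - \left(-866\right) \left(-825\right) = \left(-1\right) 714450 = -714450$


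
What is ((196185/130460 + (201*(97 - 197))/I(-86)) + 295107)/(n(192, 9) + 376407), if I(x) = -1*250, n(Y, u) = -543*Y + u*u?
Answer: 61420007/56643360 ≈ 1.0843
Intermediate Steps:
n(Y, u) = u² - 543*Y (n(Y, u) = -543*Y + u² = u² - 543*Y)
I(x) = -250
((196185/130460 + (201*(97 - 197))/I(-86)) + 295107)/(n(192, 9) + 376407) = ((196185/130460 + (201*(97 - 197))/(-250)) + 295107)/((9² - 543*192) + 376407) = ((196185*(1/130460) + (201*(-100))*(-1/250)) + 295107)/((81 - 104256) + 376407) = ((3567/2372 - 20100*(-1/250)) + 295107)/(-104175 + 376407) = ((3567/2372 + 402/5) + 295107)/272232 = (971379/11860 + 295107)*(1/272232) = (3500940399/11860)*(1/272232) = 61420007/56643360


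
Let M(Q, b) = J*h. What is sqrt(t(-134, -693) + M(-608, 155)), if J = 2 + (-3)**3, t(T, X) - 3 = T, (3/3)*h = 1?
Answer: 2*I*sqrt(39) ≈ 12.49*I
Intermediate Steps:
h = 1
t(T, X) = 3 + T
J = -25 (J = 2 - 27 = -25)
M(Q, b) = -25 (M(Q, b) = -25*1 = -25)
sqrt(t(-134, -693) + M(-608, 155)) = sqrt((3 - 134) - 25) = sqrt(-131 - 25) = sqrt(-156) = 2*I*sqrt(39)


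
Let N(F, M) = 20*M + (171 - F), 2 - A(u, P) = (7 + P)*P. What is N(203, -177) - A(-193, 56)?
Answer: -46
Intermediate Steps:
A(u, P) = 2 - P*(7 + P) (A(u, P) = 2 - (7 + P)*P = 2 - P*(7 + P))
N(F, M) = 171 - F + 20*M
N(203, -177) - A(-193, 56) = (171 - 1*203 + 20*(-177)) - (2 - 1*56² - 7*56) = (171 - 203 - 3540) - (2 - 1*3136 - 392) = -3572 - (2 - 3136 - 392) = -3572 - 1*(-3526) = -3572 + 3526 = -46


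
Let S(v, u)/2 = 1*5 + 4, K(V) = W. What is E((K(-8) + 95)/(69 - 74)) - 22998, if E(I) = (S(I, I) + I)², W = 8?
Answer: -574781/25 ≈ -22991.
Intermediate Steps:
K(V) = 8
S(v, u) = 18 (S(v, u) = 2*(1*5 + 4) = 2*(5 + 4) = 2*9 = 18)
E(I) = (18 + I)²
E((K(-8) + 95)/(69 - 74)) - 22998 = (18 + (8 + 95)/(69 - 74))² - 22998 = (18 + 103/(-5))² - 22998 = (18 + 103*(-⅕))² - 22998 = (18 - 103/5)² - 22998 = (-13/5)² - 22998 = 169/25 - 22998 = -574781/25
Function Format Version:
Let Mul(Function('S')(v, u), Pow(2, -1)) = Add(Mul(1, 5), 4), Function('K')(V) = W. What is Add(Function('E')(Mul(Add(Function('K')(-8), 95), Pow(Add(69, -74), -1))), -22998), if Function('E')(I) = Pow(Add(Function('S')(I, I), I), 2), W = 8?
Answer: Rational(-574781, 25) ≈ -22991.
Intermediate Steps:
Function('K')(V) = 8
Function('S')(v, u) = 18 (Function('S')(v, u) = Mul(2, Add(Mul(1, 5), 4)) = Mul(2, Add(5, 4)) = Mul(2, 9) = 18)
Function('E')(I) = Pow(Add(18, I), 2)
Add(Function('E')(Mul(Add(Function('K')(-8), 95), Pow(Add(69, -74), -1))), -22998) = Add(Pow(Add(18, Mul(Add(8, 95), Pow(Add(69, -74), -1))), 2), -22998) = Add(Pow(Add(18, Mul(103, Pow(-5, -1))), 2), -22998) = Add(Pow(Add(18, Mul(103, Rational(-1, 5))), 2), -22998) = Add(Pow(Add(18, Rational(-103, 5)), 2), -22998) = Add(Pow(Rational(-13, 5), 2), -22998) = Add(Rational(169, 25), -22998) = Rational(-574781, 25)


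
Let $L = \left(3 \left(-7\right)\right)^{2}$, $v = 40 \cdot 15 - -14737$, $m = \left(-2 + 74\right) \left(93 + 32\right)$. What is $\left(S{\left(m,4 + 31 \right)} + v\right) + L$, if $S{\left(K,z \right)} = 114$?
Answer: $15892$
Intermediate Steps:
$m = 9000$ ($m = 72 \cdot 125 = 9000$)
$v = 15337$ ($v = 600 + 14737 = 15337$)
$L = 441$ ($L = \left(-21\right)^{2} = 441$)
$\left(S{\left(m,4 + 31 \right)} + v\right) + L = \left(114 + 15337\right) + 441 = 15451 + 441 = 15892$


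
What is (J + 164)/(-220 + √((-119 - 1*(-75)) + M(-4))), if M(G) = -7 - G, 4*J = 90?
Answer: -41030/48447 - 373*I*√47/96894 ≈ -0.8469 - 0.026391*I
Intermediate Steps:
J = 45/2 (J = (¼)*90 = 45/2 ≈ 22.500)
(J + 164)/(-220 + √((-119 - 1*(-75)) + M(-4))) = (45/2 + 164)/(-220 + √((-119 - 1*(-75)) + (-7 - 1*(-4)))) = 373/(2*(-220 + √((-119 + 75) + (-7 + 4)))) = 373/(2*(-220 + √(-44 - 3))) = 373/(2*(-220 + √(-47))) = 373/(2*(-220 + I*√47))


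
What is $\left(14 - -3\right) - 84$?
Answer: $-67$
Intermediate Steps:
$\left(14 - -3\right) - 84 = \left(14 + 3\right) - 84 = 17 - 84 = -67$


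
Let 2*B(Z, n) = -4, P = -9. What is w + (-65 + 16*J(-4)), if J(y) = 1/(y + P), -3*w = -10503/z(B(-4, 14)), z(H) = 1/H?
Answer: -91887/13 ≈ -7068.2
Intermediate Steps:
B(Z, n) = -2 (B(Z, n) = (½)*(-4) = -2)
w = -7002 (w = -(-3501)/(1/(-2)) = -(-3501)/(-½) = -(-3501)*(-2) = -⅓*21006 = -7002)
J(y) = 1/(-9 + y) (J(y) = 1/(y - 9) = 1/(-9 + y))
w + (-65 + 16*J(-4)) = -7002 + (-65 + 16/(-9 - 4)) = -7002 + (-65 + 16/(-13)) = -7002 + (-65 + 16*(-1/13)) = -7002 + (-65 - 16/13) = -7002 - 861/13 = -91887/13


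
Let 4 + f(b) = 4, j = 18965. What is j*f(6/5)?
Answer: 0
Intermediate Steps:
f(b) = 0 (f(b) = -4 + 4 = 0)
j*f(6/5) = 18965*0 = 0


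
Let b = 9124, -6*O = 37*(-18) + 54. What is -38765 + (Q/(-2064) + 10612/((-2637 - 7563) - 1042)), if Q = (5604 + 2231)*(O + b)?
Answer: -61147895261/828696 ≈ -73788.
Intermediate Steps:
O = 102 (O = -(37*(-18) + 54)/6 = -(-666 + 54)/6 = -⅙*(-612) = 102)
Q = 72285710 (Q = (5604 + 2231)*(102 + 9124) = 7835*9226 = 72285710)
-38765 + (Q/(-2064) + 10612/((-2637 - 7563) - 1042)) = -38765 + (72285710/(-2064) + 10612/((-2637 - 7563) - 1042)) = -38765 + (72285710*(-1/2064) + 10612/(-10200 - 1042)) = -38765 + (-36142855/1032 + 10612/(-11242)) = -38765 + (-36142855/1032 + 10612*(-1/11242)) = -38765 + (-36142855/1032 - 758/803) = -38765 - 29023494821/828696 = -61147895261/828696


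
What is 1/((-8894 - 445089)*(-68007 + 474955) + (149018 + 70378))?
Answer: -1/184747254488 ≈ -5.4128e-12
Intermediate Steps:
1/((-8894 - 445089)*(-68007 + 474955) + (149018 + 70378)) = 1/(-453983*406948 + 219396) = 1/(-184747473884 + 219396) = 1/(-184747254488) = -1/184747254488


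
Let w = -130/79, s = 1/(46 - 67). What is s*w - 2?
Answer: -3188/1659 ≈ -1.9216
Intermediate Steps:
s = -1/21 (s = 1/(-21) = -1/21 ≈ -0.047619)
w = -130/79 (w = -130*1/79 = -130/79 ≈ -1.6456)
s*w - 2 = -1/21*(-130/79) - 2 = 130/1659 - 2 = -3188/1659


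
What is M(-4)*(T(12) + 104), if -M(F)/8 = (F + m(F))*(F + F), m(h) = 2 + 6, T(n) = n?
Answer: 29696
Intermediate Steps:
m(h) = 8
M(F) = -16*F*(8 + F) (M(F) = -8*(F + 8)*(F + F) = -8*(8 + F)*2*F = -16*F*(8 + F))
M(-4)*(T(12) + 104) = (-16*(-4)*(8 - 4))*(12 + 104) = -16*(-4)*4*116 = 256*116 = 29696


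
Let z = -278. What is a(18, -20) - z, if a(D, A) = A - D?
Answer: 240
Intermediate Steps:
a(18, -20) - z = (-20 - 1*18) - 1*(-278) = (-20 - 18) + 278 = -38 + 278 = 240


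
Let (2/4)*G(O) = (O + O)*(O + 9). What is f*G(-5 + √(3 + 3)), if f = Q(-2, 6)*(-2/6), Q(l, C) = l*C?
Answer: -224 - 16*√6 ≈ -263.19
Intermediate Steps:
Q(l, C) = C*l
G(O) = 4*O*(9 + O) (G(O) = 2*((O + O)*(O + 9)) = 2*((2*O)*(9 + O)) = 2*(2*O*(9 + O)) = 4*O*(9 + O))
f = 4 (f = (6*(-2))*(-2/6) = -(-24)/6 = -12*(-⅓) = 4)
f*G(-5 + √(3 + 3)) = 4*(4*(-5 + √(3 + 3))*(9 + (-5 + √(3 + 3)))) = 4*(4*(-5 + √6)*(9 + (-5 + √6))) = 4*(4*(-5 + √6)*(4 + √6)) = 16*(-5 + √6)*(4 + √6)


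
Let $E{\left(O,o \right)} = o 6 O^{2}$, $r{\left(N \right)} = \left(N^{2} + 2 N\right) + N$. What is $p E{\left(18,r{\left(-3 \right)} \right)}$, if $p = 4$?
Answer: $0$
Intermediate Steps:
$r{\left(N \right)} = N^{2} + 3 N$
$E{\left(O,o \right)} = 6 o O^{2}$
$p E{\left(18,r{\left(-3 \right)} \right)} = 4 \cdot 6 \left(- 3 \left(3 - 3\right)\right) 18^{2} = 4 \cdot 6 \left(\left(-3\right) 0\right) 324 = 4 \cdot 6 \cdot 0 \cdot 324 = 4 \cdot 0 = 0$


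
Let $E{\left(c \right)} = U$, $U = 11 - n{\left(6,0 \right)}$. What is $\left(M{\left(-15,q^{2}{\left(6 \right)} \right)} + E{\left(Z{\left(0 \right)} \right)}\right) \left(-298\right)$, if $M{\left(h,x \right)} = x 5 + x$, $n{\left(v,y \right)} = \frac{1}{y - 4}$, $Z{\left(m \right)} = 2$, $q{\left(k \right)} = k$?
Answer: $- \frac{135441}{2} \approx -67721.0$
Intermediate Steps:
$n{\left(v,y \right)} = \frac{1}{-4 + y}$
$M{\left(h,x \right)} = 6 x$ ($M{\left(h,x \right)} = 5 x + x = 6 x$)
$U = \frac{45}{4}$ ($U = 11 - \frac{1}{-4 + 0} = 11 - \frac{1}{-4} = 11 - - \frac{1}{4} = 11 + \frac{1}{4} = \frac{45}{4} \approx 11.25$)
$E{\left(c \right)} = \frac{45}{4}$
$\left(M{\left(-15,q^{2}{\left(6 \right)} \right)} + E{\left(Z{\left(0 \right)} \right)}\right) \left(-298\right) = \left(6 \cdot 6^{2} + \frac{45}{4}\right) \left(-298\right) = \left(6 \cdot 36 + \frac{45}{4}\right) \left(-298\right) = \left(216 + \frac{45}{4}\right) \left(-298\right) = \frac{909}{4} \left(-298\right) = - \frac{135441}{2}$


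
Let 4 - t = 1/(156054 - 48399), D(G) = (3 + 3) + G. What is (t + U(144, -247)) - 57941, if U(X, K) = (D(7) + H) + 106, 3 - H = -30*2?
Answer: -6217614526/107655 ≈ -57755.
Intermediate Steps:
H = 63 (H = 3 - (-30)*2 = 3 - 1*(-60) = 3 + 60 = 63)
D(G) = 6 + G
t = 430619/107655 (t = 4 - 1/(156054 - 48399) = 4 - 1/107655 = 430619/107655 ≈ 4.0000)
U(X, K) = 182 (U(X, K) = ((6 + 7) + 63) + 106 = (13 + 63) + 106 = 76 + 106 = 182)
(t + U(144, -247)) - 57941 = (430619/107655 + 182) - 57941 = 20023829/107655 - 57941 = -6217614526/107655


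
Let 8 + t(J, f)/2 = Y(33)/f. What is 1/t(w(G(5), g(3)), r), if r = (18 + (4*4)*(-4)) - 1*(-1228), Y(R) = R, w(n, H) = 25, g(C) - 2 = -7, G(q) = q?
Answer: -197/3141 ≈ -0.062719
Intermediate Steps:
g(C) = -5 (g(C) = 2 - 7 = -5)
r = 1182 (r = (18 + 16*(-4)) + 1228 = (18 - 64) + 1228 = -46 + 1228 = 1182)
t(J, f) = -16 + 66/f (t(J, f) = -16 + 2*(33/f) = -16 + 66/f)
1/t(w(G(5), g(3)), r) = 1/(-16 + 66/1182) = 1/(-16 + 66*(1/1182)) = 1/(-16 + 11/197) = 1/(-3141/197) = -197/3141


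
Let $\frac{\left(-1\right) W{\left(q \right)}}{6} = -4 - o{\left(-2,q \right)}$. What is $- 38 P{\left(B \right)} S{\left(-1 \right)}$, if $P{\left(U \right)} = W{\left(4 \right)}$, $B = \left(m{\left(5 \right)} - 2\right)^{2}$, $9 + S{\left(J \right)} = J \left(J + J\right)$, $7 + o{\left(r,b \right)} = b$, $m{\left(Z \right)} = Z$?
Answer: $1596$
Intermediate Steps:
$o{\left(r,b \right)} = -7 + b$
$S{\left(J \right)} = -9 + 2 J^{2}$ ($S{\left(J \right)} = -9 + J \left(J + J\right) = -9 + J 2 J = -9 + 2 J^{2}$)
$W{\left(q \right)} = -18 + 6 q$ ($W{\left(q \right)} = - 6 \left(-4 - \left(-7 + q\right)\right) = - 6 \left(3 - q\right) = -18 + 6 q$)
$B = 9$ ($B = \left(5 - 2\right)^{2} = 3^{2} = 9$)
$P{\left(U \right)} = 6$ ($P{\left(U \right)} = -18 + 6 \cdot 4 = -18 + 24 = 6$)
$- 38 P{\left(B \right)} S{\left(-1 \right)} = \left(-38\right) 6 \left(-9 + 2 \left(-1\right)^{2}\right) = - 228 \left(-9 + 2 \cdot 1\right) = - 228 \left(-9 + 2\right) = \left(-228\right) \left(-7\right) = 1596$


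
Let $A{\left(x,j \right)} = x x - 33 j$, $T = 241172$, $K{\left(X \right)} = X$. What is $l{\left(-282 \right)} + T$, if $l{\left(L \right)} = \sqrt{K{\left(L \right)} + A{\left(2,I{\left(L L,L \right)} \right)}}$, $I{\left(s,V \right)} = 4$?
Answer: $241172 + i \sqrt{410} \approx 2.4117 \cdot 10^{5} + 20.248 i$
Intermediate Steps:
$A{\left(x,j \right)} = x^{2} - 33 j$
$l{\left(L \right)} = \sqrt{-128 + L}$ ($l{\left(L \right)} = \sqrt{L + \left(2^{2} - 132\right)} = \sqrt{L + \left(4 - 132\right)} = \sqrt{L - 128} = \sqrt{-128 + L}$)
$l{\left(-282 \right)} + T = \sqrt{-128 - 282} + 241172 = \sqrt{-410} + 241172 = i \sqrt{410} + 241172 = 241172 + i \sqrt{410}$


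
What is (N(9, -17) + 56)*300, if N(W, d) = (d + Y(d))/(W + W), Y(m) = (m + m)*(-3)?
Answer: 54650/3 ≈ 18217.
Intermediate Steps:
Y(m) = -6*m (Y(m) = (2*m)*(-3) = -6*m)
N(W, d) = -5*d/(2*W) (N(W, d) = (d - 6*d)/(W + W) = (-5*d)/((2*W)) = (-5*d)*(1/(2*W)) = -5*d/(2*W))
(N(9, -17) + 56)*300 = (-5/2*(-17)/9 + 56)*300 = (-5/2*(-17)*⅑ + 56)*300 = (85/18 + 56)*300 = (1093/18)*300 = 54650/3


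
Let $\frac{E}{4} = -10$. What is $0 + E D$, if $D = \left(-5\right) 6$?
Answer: $1200$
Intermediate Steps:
$E = -40$ ($E = 4 \left(-10\right) = -40$)
$D = -30$
$0 + E D = 0 - -1200 = 0 + 1200 = 1200$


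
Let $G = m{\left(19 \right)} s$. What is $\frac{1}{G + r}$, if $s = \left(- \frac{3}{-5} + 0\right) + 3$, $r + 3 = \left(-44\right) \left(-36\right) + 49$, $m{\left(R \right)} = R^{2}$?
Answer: $\frac{5}{14648} \approx 0.00034134$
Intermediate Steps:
$r = 1630$ ($r = -3 + \left(\left(-44\right) \left(-36\right) + 49\right) = -3 + \left(1584 + 49\right) = -3 + 1633 = 1630$)
$s = \frac{18}{5}$ ($s = \left(\left(-3\right) \left(- \frac{1}{5}\right) + 0\right) + 3 = \left(\frac{3}{5} + 0\right) + 3 = \frac{3}{5} + 3 = \frac{18}{5} \approx 3.6$)
$G = \frac{6498}{5}$ ($G = 19^{2} \cdot \frac{18}{5} = 361 \cdot \frac{18}{5} = \frac{6498}{5} \approx 1299.6$)
$\frac{1}{G + r} = \frac{1}{\frac{6498}{5} + 1630} = \frac{1}{\frac{14648}{5}} = \frac{5}{14648}$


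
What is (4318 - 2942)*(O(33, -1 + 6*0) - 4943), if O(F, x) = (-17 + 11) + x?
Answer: -6811200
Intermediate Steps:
O(F, x) = -6 + x
(4318 - 2942)*(O(33, -1 + 6*0) - 4943) = (4318 - 2942)*((-6 + (-1 + 6*0)) - 4943) = 1376*((-6 + (-1 + 0)) - 4943) = 1376*((-6 - 1) - 4943) = 1376*(-7 - 4943) = 1376*(-4950) = -6811200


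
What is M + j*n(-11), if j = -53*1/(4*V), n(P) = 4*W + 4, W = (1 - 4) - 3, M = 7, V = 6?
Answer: 307/6 ≈ 51.167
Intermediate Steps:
W = -6 (W = -3 - 3 = -6)
n(P) = -20 (n(P) = 4*(-6) + 4 = -24 + 4 = -20)
j = -53/24 (j = -53/(4*6) = -53/24 ≈ -2.2083)
M + j*n(-11) = 7 - 53/24*(-20) = 7 + 265/6 = 307/6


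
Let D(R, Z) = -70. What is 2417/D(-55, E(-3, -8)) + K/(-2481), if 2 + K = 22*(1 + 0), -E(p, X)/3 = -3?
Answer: -5997977/173670 ≈ -34.537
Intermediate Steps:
E(p, X) = 9 (E(p, X) = -3*(-3) = 9)
K = 20 (K = -2 + 22*(1 + 0) = -2 + 22*1 = -2 + 22 = 20)
2417/D(-55, E(-3, -8)) + K/(-2481) = 2417/(-70) + 20/(-2481) = 2417*(-1/70) + 20*(-1/2481) = -2417/70 - 20/2481 = -5997977/173670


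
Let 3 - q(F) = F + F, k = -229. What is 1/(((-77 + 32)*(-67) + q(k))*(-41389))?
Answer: -1/143868164 ≈ -6.9508e-9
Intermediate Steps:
q(F) = 3 - 2*F (q(F) = 3 - (F + F) = 3 - 2*F)
1/(((-77 + 32)*(-67) + q(k))*(-41389)) = 1/(((-77 + 32)*(-67) + (3 - 2*(-229)))*(-41389)) = -1/41389/(-45*(-67) + (3 + 458)) = -1/41389/(3015 + 461) = -1/41389/3476 = (1/3476)*(-1/41389) = -1/143868164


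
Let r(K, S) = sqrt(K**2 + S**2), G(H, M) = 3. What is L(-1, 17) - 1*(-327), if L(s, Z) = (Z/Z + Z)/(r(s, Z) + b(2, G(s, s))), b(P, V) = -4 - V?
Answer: 78933/241 + 18*sqrt(290)/241 ≈ 328.79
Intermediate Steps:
L(s, Z) = (1 + Z)/(-7 + sqrt(Z**2 + s**2)) (L(s, Z) = (Z/Z + Z)/(sqrt(s**2 + Z**2) + (-4 - 1*3)) = (1 + Z)/(sqrt(Z**2 + s**2) + (-4 - 3)) = (1 + Z)/(sqrt(Z**2 + s**2) - 7) = (1 + Z)/(-7 + sqrt(Z**2 + s**2)))
L(-1, 17) - 1*(-327) = (1 + 17)/(-7 + sqrt(17**2 + (-1)**2)) - 1*(-327) = 18/(-7 + sqrt(289 + 1)) + 327 = 18/(-7 + sqrt(290)) + 327 = 327 + 18/(-7 + sqrt(290))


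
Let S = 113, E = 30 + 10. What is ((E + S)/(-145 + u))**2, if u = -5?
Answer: 2601/2500 ≈ 1.0404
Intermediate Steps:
E = 40
((E + S)/(-145 + u))**2 = ((40 + 113)/(-145 - 5))**2 = (153/(-150))**2 = (153*(-1/150))**2 = (-51/50)**2 = 2601/2500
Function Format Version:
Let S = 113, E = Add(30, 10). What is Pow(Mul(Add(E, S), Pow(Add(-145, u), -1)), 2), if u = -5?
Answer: Rational(2601, 2500) ≈ 1.0404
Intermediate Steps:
E = 40
Pow(Mul(Add(E, S), Pow(Add(-145, u), -1)), 2) = Pow(Mul(Add(40, 113), Pow(Add(-145, -5), -1)), 2) = Pow(Mul(153, Pow(-150, -1)), 2) = Pow(Mul(153, Rational(-1, 150)), 2) = Pow(Rational(-51, 50), 2) = Rational(2601, 2500)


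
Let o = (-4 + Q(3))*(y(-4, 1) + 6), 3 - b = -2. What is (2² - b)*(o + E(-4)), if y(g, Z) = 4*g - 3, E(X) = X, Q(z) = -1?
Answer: -61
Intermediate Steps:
b = 5 (b = 3 - 1*(-2) = 3 + 2 = 5)
y(g, Z) = -3 + 4*g
o = 65 (o = (-4 - 1)*((-3 + 4*(-4)) + 6) = -5*((-3 - 16) + 6) = -5*(-19 + 6) = -5*(-13) = 65)
(2² - b)*(o + E(-4)) = (2² - 1*5)*(65 - 4) = (4 - 5)*61 = -1*61 = -61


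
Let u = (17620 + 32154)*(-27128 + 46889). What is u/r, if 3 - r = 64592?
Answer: -140512002/9227 ≈ -15228.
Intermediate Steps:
r = -64589 (r = 3 - 1*64592 = 3 - 64592 = -64589)
u = 983584014 (u = 49774*19761 = 983584014)
u/r = 983584014/(-64589) = 983584014*(-1/64589) = -140512002/9227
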